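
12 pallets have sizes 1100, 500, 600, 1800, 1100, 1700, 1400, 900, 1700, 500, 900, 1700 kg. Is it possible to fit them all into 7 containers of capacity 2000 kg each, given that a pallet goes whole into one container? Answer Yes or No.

Total = 13900 kg; ⌈13900/2000⌉ = 7.
The bound of 7 does not rule out 7, but exhaustive search shows no assignment into 7 containers of capacity 2000 kg exists — the minimum is 8.

No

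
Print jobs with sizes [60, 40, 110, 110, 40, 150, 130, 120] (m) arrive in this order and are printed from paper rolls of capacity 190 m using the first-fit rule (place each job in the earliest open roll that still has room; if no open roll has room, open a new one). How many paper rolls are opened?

  60 → roll 1 (new)  [load 60/190]
  40 → roll 1  [load 100/190]
  110 → roll 2 (new)  [load 110/190]
  110 → roll 3 (new)  [load 110/190]
  40 → roll 1  [load 140/190]
  150 → roll 4 (new)  [load 150/190]
  130 → roll 5 (new)  [load 130/190]
  120 → roll 6 (new)  [load 120/190]
6 paper rolls opened.

6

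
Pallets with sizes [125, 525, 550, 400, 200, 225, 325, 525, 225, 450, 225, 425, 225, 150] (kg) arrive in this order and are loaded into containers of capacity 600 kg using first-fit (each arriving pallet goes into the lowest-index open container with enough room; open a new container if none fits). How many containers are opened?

9

  125 → container 1 (new)  [load 125/600]
  525 → container 2 (new)  [load 525/600]
  550 → container 3 (new)  [load 550/600]
  400 → container 1  [load 525/600]
  200 → container 4 (new)  [load 200/600]
  225 → container 4  [load 425/600]
  325 → container 5 (new)  [load 325/600]
  525 → container 6 (new)  [load 525/600]
  225 → container 5  [load 550/600]
  450 → container 7 (new)  [load 450/600]
  225 → container 8 (new)  [load 225/600]
  425 → container 9 (new)  [load 425/600]
  225 → container 8  [load 450/600]
  150 → container 4  [load 575/600]
9 containers opened.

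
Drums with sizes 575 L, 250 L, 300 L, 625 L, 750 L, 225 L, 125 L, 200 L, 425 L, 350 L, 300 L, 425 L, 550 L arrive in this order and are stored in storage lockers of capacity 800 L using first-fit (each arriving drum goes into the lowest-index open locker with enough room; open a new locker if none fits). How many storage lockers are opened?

  575 → locker 1 (new)  [load 575/800]
  250 → locker 2 (new)  [load 250/800]
  300 → locker 2  [load 550/800]
  625 → locker 3 (new)  [load 625/800]
  750 → locker 4 (new)  [load 750/800]
  225 → locker 1  [load 800/800]
  125 → locker 2  [load 675/800]
  200 → locker 5 (new)  [load 200/800]
  425 → locker 5  [load 625/800]
  350 → locker 6 (new)  [load 350/800]
  300 → locker 6  [load 650/800]
  425 → locker 7 (new)  [load 425/800]
  550 → locker 8 (new)  [load 550/800]
8 storage lockers opened.

8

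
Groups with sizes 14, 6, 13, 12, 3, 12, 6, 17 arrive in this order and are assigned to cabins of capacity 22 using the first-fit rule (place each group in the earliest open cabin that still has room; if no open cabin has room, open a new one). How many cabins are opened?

  14 → cabin 1 (new)  [load 14/22]
  6 → cabin 1  [load 20/22]
  13 → cabin 2 (new)  [load 13/22]
  12 → cabin 3 (new)  [load 12/22]
  3 → cabin 2  [load 16/22]
  12 → cabin 4 (new)  [load 12/22]
  6 → cabin 2  [load 22/22]
  17 → cabin 5 (new)  [load 17/22]
5 cabins opened.

5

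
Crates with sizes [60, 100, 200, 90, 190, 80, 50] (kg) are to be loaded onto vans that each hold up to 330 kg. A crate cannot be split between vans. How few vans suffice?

Total = 200 + 190 + 100 + 90 + 80 + 60 + 50 = 770 kg.
Lower bound: ⌈770/330⌉ = 3 vans.
A packing using 3 vans:
  van 1: 200 + 100 = 300
  van 2: 190 + 90 + 50 = 330
  van 3: 80 + 60 = 140
This matches the lower bound, so 3 is optimal.

3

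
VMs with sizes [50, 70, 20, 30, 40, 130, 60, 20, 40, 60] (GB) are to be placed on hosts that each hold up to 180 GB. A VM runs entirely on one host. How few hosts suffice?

3

Total = 130 + 70 + 60 + 60 + 50 + 40 + 40 + 30 + 20 + 20 = 520 GB.
Lower bound: ⌈520/180⌉ = 3 hosts.
A packing using 3 hosts:
  host 1: 130 + 50 = 180
  host 2: 70 + 60 + 40 = 170
  host 3: 60 + 40 + 30 + 20 + 20 = 170
This matches the lower bound, so 3 is optimal.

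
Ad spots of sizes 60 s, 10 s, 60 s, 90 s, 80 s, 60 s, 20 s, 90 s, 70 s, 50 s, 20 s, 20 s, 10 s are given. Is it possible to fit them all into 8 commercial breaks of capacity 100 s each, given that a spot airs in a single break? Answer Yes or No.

A valid assignment using 8 commercial breaks:
  break 1: 90 + 10 = 100
  break 2: 90 + 10 = 100
  break 3: 80 + 20 = 100
  break 4: 70 + 20 = 90
  break 5: 60 + 20 = 80
  break 6: 60 = 60
  break 7: 60 = 60
  break 8: 50 = 50
Every load is within 100 s, so 8 commercial breaks suffice.

Yes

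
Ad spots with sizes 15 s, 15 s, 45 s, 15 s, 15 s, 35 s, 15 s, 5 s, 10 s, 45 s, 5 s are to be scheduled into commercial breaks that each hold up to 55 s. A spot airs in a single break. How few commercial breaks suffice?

Total = 45 + 45 + 35 + 15 + 15 + 15 + 15 + 15 + 10 + 5 + 5 = 220 s.
Lower bound: ⌈220/55⌉ = 4 commercial breaks.
A packing using 5 commercial breaks:
  break 1: 45 + 10 = 55
  break 2: 45 + 5 + 5 = 55
  break 3: 35 + 15 = 50
  break 4: 15 + 15 + 15 = 45
  break 5: 15 = 15
No arrangement into 4 commercial breaks stays within capacity, so 5 is optimal.

5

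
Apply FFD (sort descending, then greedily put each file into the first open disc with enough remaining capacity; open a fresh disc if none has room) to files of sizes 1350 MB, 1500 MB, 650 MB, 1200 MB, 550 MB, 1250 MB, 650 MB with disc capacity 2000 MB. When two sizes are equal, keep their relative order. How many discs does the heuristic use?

4

Sorted descending: 1500, 1350, 1250, 1200, 650, 650, 550.
  1500 → disc 1 (new)  [load 1500/2000]
  1350 → disc 2 (new)  [load 1350/2000]
  1250 → disc 3 (new)  [load 1250/2000]
  1200 → disc 4 (new)  [load 1200/2000]
  650 → disc 2  [load 2000/2000]
  650 → disc 3  [load 1900/2000]
  550 → disc 4  [load 1750/2000]
4 discs opened.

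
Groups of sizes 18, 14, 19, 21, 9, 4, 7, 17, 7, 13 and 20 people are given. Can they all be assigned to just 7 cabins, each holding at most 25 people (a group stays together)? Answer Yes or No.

Yes

A valid assignment using 7 cabins:
  cabin 1: 21 + 4 = 25
  cabin 2: 20 = 20
  cabin 3: 19 = 19
  cabin 4: 18 + 7 = 25
  cabin 5: 17 + 7 = 24
  cabin 6: 14 + 9 = 23
  cabin 7: 13 = 13
Every load is within 25 people, so 7 cabins suffice.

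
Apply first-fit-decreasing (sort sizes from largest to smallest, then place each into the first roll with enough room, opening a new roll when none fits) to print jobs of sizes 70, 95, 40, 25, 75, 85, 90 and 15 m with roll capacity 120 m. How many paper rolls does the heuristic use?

5

Sorted descending: 95, 90, 85, 75, 70, 40, 25, 15.
  95 → roll 1 (new)  [load 95/120]
  90 → roll 2 (new)  [load 90/120]
  85 → roll 3 (new)  [load 85/120]
  75 → roll 4 (new)  [load 75/120]
  70 → roll 5 (new)  [load 70/120]
  40 → roll 4  [load 115/120]
  25 → roll 1  [load 120/120]
  15 → roll 2  [load 105/120]
5 paper rolls opened.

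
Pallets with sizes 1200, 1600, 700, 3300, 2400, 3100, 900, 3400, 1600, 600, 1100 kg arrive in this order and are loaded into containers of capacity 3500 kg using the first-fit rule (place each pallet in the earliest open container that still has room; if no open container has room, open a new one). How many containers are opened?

  1200 → container 1 (new)  [load 1200/3500]
  1600 → container 1  [load 2800/3500]
  700 → container 1  [load 3500/3500]
  3300 → container 2 (new)  [load 3300/3500]
  2400 → container 3 (new)  [load 2400/3500]
  3100 → container 4 (new)  [load 3100/3500]
  900 → container 3  [load 3300/3500]
  3400 → container 5 (new)  [load 3400/3500]
  1600 → container 6 (new)  [load 1600/3500]
  600 → container 6  [load 2200/3500]
  1100 → container 6  [load 3300/3500]
6 containers opened.

6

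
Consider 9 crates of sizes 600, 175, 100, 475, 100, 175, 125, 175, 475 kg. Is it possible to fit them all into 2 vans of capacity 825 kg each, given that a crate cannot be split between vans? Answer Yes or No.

No

Total = 2400 kg; ⌈2400/825⌉ = 3.
At least 3 vans are required, but only 2 are allowed.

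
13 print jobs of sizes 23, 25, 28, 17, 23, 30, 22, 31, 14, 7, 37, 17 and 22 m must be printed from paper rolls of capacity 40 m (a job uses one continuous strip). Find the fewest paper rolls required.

9

Total = 37 + 31 + 30 + 28 + 25 + 23 + 23 + 22 + 22 + 17 + 17 + 14 + 7 = 296 m.
Lower bound: ⌈296/40⌉ = 8 paper rolls.
Also, 9 print jobs each exceed 20 m, and no two of those can share a roll, so at least 9 paper rolls are needed.
A packing using 9 paper rolls:
  roll 1: 37 = 37
  roll 2: 31 + 7 = 38
  roll 3: 30 = 30
  roll 4: 28 = 28
  roll 5: 25 + 14 = 39
  roll 6: 23 + 17 = 40
  roll 7: 23 + 17 = 40
  roll 8: 22 = 22
  roll 9: 22 = 22
This matches the lower bound, so 9 is optimal.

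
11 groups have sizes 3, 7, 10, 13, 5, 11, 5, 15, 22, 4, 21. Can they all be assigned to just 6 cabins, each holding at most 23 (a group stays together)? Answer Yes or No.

A valid assignment using 6 cabins:
  cabin 1: 22 = 22
  cabin 2: 21 = 21
  cabin 3: 15 + 7 = 22
  cabin 4: 13 + 10 = 23
  cabin 5: 11 + 5 + 5 = 21
  cabin 6: 4 + 3 = 7
Every load is within 23, so 6 cabins suffice.

Yes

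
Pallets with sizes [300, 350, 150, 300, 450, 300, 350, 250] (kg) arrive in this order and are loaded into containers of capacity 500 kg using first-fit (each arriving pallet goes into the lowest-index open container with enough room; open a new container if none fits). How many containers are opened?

7

  300 → container 1 (new)  [load 300/500]
  350 → container 2 (new)  [load 350/500]
  150 → container 1  [load 450/500]
  300 → container 3 (new)  [load 300/500]
  450 → container 4 (new)  [load 450/500]
  300 → container 5 (new)  [load 300/500]
  350 → container 6 (new)  [load 350/500]
  250 → container 7 (new)  [load 250/500]
7 containers opened.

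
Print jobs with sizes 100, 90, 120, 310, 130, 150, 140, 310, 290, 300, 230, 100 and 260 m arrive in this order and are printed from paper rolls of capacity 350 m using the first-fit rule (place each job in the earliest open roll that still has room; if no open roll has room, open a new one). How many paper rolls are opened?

  100 → roll 1 (new)  [load 100/350]
  90 → roll 1  [load 190/350]
  120 → roll 1  [load 310/350]
  310 → roll 2 (new)  [load 310/350]
  130 → roll 3 (new)  [load 130/350]
  150 → roll 3  [load 280/350]
  140 → roll 4 (new)  [load 140/350]
  310 → roll 5 (new)  [load 310/350]
  290 → roll 6 (new)  [load 290/350]
  300 → roll 7 (new)  [load 300/350]
  230 → roll 8 (new)  [load 230/350]
  100 → roll 4  [load 240/350]
  260 → roll 9 (new)  [load 260/350]
9 paper rolls opened.

9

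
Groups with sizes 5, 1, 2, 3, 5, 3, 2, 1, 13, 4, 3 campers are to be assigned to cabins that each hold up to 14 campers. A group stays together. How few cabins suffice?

Total = 13 + 5 + 5 + 4 + 3 + 3 + 3 + 2 + 2 + 1 + 1 = 42 campers.
Lower bound: ⌈42/14⌉ = 3 cabins.
A packing using 3 cabins:
  cabin 1: 13 + 1 = 14
  cabin 2: 5 + 5 + 4 = 14
  cabin 3: 3 + 3 + 3 + 2 + 2 + 1 = 14
This matches the lower bound, so 3 is optimal.

3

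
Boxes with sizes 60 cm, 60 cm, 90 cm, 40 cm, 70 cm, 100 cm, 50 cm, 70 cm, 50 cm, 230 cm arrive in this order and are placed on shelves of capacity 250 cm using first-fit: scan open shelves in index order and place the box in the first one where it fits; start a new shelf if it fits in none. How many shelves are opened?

  60 → shelf 1 (new)  [load 60/250]
  60 → shelf 1  [load 120/250]
  90 → shelf 1  [load 210/250]
  40 → shelf 1  [load 250/250]
  70 → shelf 2 (new)  [load 70/250]
  100 → shelf 2  [load 170/250]
  50 → shelf 2  [load 220/250]
  70 → shelf 3 (new)  [load 70/250]
  50 → shelf 3  [load 120/250]
  230 → shelf 4 (new)  [load 230/250]
4 shelves opened.

4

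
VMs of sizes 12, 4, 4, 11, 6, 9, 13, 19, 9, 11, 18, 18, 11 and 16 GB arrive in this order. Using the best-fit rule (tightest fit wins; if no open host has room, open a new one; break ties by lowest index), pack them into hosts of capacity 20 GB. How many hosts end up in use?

10

  12 → host 1 (new)  [load 12/20]
  4 → host 1  [load 16/20]
  4 → host 1  [load 20/20]
  11 → host 2 (new)  [load 11/20]
  6 → host 2  [load 17/20]
  9 → host 3 (new)  [load 9/20]
  13 → host 4 (new)  [load 13/20]
  19 → host 5 (new)  [load 19/20]
  9 → host 3  [load 18/20]
  11 → host 6 (new)  [load 11/20]
  18 → host 7 (new)  [load 18/20]
  18 → host 8 (new)  [load 18/20]
  11 → host 9 (new)  [load 11/20]
  16 → host 10 (new)  [load 16/20]
10 hosts opened.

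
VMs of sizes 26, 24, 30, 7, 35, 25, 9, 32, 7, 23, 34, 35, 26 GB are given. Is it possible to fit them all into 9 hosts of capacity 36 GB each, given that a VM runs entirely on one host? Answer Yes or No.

Total = 313 GB; ⌈313/36⌉ = 9.
10 VMs each exceed half the capacity and cannot share a host, forcing at least 10 hosts.
At least 10 hosts are required, but only 9 are allowed.

No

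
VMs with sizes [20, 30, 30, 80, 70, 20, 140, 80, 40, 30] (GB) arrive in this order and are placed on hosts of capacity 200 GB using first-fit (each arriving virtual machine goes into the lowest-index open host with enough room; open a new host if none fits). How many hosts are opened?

3

  20 → host 1 (new)  [load 20/200]
  30 → host 1  [load 50/200]
  30 → host 1  [load 80/200]
  80 → host 1  [load 160/200]
  70 → host 2 (new)  [load 70/200]
  20 → host 1  [load 180/200]
  140 → host 3 (new)  [load 140/200]
  80 → host 2  [load 150/200]
  40 → host 2  [load 190/200]
  30 → host 3  [load 170/200]
3 hosts opened.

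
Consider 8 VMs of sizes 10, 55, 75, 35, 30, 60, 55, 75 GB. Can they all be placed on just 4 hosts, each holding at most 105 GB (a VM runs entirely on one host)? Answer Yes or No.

No

Total = 395 GB; ⌈395/105⌉ = 4.
5 VMs each exceed half the capacity and cannot share a host, forcing at least 5 hosts.
At least 5 hosts are required, but only 4 are allowed.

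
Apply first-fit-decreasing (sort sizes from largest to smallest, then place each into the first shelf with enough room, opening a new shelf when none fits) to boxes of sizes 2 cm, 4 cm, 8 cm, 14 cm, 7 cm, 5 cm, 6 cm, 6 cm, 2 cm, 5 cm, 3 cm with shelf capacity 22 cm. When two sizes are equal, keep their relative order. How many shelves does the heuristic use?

3

Sorted descending: 14, 8, 7, 6, 6, 5, 5, 4, 3, 2, 2.
  14 → shelf 1 (new)  [load 14/22]
  8 → shelf 1  [load 22/22]
  7 → shelf 2 (new)  [load 7/22]
  6 → shelf 2  [load 13/22]
  6 → shelf 2  [load 19/22]
  5 → shelf 3 (new)  [load 5/22]
  5 → shelf 3  [load 10/22]
  4 → shelf 3  [load 14/22]
  3 → shelf 2  [load 22/22]
  2 → shelf 3  [load 16/22]
  2 → shelf 3  [load 18/22]
3 shelves opened.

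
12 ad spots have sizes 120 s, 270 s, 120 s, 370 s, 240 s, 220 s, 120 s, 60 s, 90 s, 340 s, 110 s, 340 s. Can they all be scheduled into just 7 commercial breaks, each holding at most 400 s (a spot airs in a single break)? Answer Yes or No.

Yes

A valid assignment using 7 commercial breaks:
  break 1: 370 = 370
  break 2: 340 + 60 = 400
  break 3: 340 = 340
  break 4: 270 + 120 = 390
  break 5: 240 + 120 = 360
  break 6: 220 + 120 = 340
  break 7: 110 + 90 = 200
Every load is within 400 s, so 7 commercial breaks suffice.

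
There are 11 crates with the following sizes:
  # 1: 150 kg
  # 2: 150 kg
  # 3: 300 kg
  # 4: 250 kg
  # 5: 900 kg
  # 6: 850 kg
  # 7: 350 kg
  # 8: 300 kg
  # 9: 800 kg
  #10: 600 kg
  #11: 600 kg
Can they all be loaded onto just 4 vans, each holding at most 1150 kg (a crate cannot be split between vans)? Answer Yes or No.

No

Total = 5250 kg; ⌈5250/1150⌉ = 5.
At least 5 vans are required, but only 4 are allowed.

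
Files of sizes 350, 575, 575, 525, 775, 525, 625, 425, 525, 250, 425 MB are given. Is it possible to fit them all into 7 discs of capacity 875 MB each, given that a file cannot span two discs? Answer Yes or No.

No

Total = 5575 MB; ⌈5575/875⌉ = 7.
The bound of 7 does not rule out 7, but exhaustive search shows no assignment into 7 discs of capacity 875 MB exists — the minimum is 8.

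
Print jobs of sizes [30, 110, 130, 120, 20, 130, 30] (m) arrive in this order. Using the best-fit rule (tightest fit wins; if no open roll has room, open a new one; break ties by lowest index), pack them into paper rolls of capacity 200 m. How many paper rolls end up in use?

4

  30 → roll 1 (new)  [load 30/200]
  110 → roll 1  [load 140/200]
  130 → roll 2 (new)  [load 130/200]
  120 → roll 3 (new)  [load 120/200]
  20 → roll 1  [load 160/200]
  130 → roll 4 (new)  [load 130/200]
  30 → roll 1  [load 190/200]
4 paper rolls opened.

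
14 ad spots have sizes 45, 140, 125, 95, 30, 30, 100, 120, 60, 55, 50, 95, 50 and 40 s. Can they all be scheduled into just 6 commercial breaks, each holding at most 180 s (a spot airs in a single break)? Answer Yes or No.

Yes

A valid assignment using 6 commercial breaks:
  break 1: 140 + 40 = 180
  break 2: 125 + 55 = 180
  break 3: 120 + 60 = 180
  break 4: 100 + 50 + 30 = 180
  break 5: 95 + 50 + 30 = 175
  break 6: 95 + 45 = 140
Every load is within 180 s, so 6 commercial breaks suffice.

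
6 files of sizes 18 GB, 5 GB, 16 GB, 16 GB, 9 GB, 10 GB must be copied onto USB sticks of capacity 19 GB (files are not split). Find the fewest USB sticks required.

5

Total = 18 + 16 + 16 + 10 + 9 + 5 = 74 GB.
Lower bound: ⌈74/19⌉ = 4 USB sticks.
A packing using 5 USB sticks:
  USB stick 1: 18 = 18
  USB stick 2: 16 = 16
  USB stick 3: 16 = 16
  USB stick 4: 10 + 9 = 19
  USB stick 5: 5 = 5
No arrangement into 4 USB sticks stays within capacity, so 5 is optimal.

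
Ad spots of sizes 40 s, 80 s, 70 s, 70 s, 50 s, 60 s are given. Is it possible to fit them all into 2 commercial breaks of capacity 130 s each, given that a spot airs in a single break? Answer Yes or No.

No

Total = 370 s; ⌈370/130⌉ = 3.
At least 3 commercial breaks are required, but only 2 are allowed.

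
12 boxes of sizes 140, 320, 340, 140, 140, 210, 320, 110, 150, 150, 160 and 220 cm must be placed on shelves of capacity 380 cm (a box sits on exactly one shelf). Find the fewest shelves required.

Total = 340 + 320 + 320 + 220 + 210 + 160 + 150 + 150 + 140 + 140 + 140 + 110 = 2400 cm.
Lower bound: ⌈2400/380⌉ = 7 shelves.
A packing using 8 shelves:
  shelf 1: 340 = 340
  shelf 2: 320 = 320
  shelf 3: 320 = 320
  shelf 4: 220 + 160 = 380
  shelf 5: 210 + 150 = 360
  shelf 6: 150 + 140 = 290
  shelf 7: 140 + 140 = 280
  shelf 8: 110 = 110
No arrangement into 7 shelves stays within capacity, so 8 is optimal.

8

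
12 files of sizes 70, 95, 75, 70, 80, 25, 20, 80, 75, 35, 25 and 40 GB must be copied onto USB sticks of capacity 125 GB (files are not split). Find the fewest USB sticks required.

7

Total = 95 + 80 + 80 + 75 + 75 + 70 + 70 + 40 + 35 + 25 + 25 + 20 = 690 GB.
Lower bound: ⌈690/125⌉ = 6 USB sticks.
Also, 7 files each exceed 125/2 GB, and no two of those can share a USB stick, so at least 7 USB sticks are needed.
A packing using 7 USB sticks:
  USB stick 1: 95 + 25 = 120
  USB stick 2: 80 + 40 = 120
  USB stick 3: 80 + 35 = 115
  USB stick 4: 75 + 25 + 20 = 120
  USB stick 5: 75 = 75
  USB stick 6: 70 = 70
  USB stick 7: 70 = 70
This matches the lower bound, so 7 is optimal.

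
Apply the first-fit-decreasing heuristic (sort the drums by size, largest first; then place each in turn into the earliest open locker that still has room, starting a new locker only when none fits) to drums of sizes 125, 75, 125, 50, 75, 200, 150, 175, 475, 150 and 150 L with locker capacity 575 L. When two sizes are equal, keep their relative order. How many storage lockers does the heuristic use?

Sorted descending: 475, 200, 175, 150, 150, 150, 125, 125, 75, 75, 50.
  475 → locker 1 (new)  [load 475/575]
  200 → locker 2 (new)  [load 200/575]
  175 → locker 2  [load 375/575]
  150 → locker 2  [load 525/575]
  150 → locker 3 (new)  [load 150/575]
  150 → locker 3  [load 300/575]
  125 → locker 3  [load 425/575]
  125 → locker 3  [load 550/575]
  75 → locker 1  [load 550/575]
  75 → locker 4 (new)  [load 75/575]
  50 → locker 2  [load 575/575]
4 storage lockers opened.

4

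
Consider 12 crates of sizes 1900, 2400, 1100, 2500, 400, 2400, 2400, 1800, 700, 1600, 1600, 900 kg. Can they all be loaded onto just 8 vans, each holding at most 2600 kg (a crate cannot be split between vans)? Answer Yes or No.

Total = 19700 kg; ⌈19700/2600⌉ = 8.
The bound of 8 does not rule out 8, but exhaustive search shows no assignment into 8 vans of capacity 2600 kg exists — the minimum is 9.

No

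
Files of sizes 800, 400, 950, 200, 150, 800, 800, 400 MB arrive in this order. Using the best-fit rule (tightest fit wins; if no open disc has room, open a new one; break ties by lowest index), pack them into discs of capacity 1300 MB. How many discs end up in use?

  800 → disc 1 (new)  [load 800/1300]
  400 → disc 1  [load 1200/1300]
  950 → disc 2 (new)  [load 950/1300]
  200 → disc 2  [load 1150/1300]
  150 → disc 2  [load 1300/1300]
  800 → disc 3 (new)  [load 800/1300]
  800 → disc 4 (new)  [load 800/1300]
  400 → disc 3  [load 1200/1300]
4 discs opened.

4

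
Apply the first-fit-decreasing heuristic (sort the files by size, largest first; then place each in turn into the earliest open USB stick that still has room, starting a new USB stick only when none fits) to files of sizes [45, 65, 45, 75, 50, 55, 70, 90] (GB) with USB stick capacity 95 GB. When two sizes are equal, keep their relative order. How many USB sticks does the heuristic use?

7

Sorted descending: 90, 75, 70, 65, 55, 50, 45, 45.
  90 → USB stick 1 (new)  [load 90/95]
  75 → USB stick 2 (new)  [load 75/95]
  70 → USB stick 3 (new)  [load 70/95]
  65 → USB stick 4 (new)  [load 65/95]
  55 → USB stick 5 (new)  [load 55/95]
  50 → USB stick 6 (new)  [load 50/95]
  45 → USB stick 6  [load 95/95]
  45 → USB stick 7 (new)  [load 45/95]
7 USB sticks opened.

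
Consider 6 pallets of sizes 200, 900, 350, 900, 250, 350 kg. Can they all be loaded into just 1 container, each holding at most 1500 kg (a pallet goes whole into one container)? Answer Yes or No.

Total = 2950 kg; ⌈2950/1500⌉ = 2.
At least 2 containers are required, but only 1 is allowed.

No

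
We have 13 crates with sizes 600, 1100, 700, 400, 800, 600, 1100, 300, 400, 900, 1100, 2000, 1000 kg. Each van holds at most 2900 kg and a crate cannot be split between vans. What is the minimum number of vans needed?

Total = 2000 + 1100 + 1100 + 1100 + 1000 + 900 + 800 + 700 + 600 + 600 + 400 + 400 + 300 = 11000 kg.
Lower bound: ⌈11000/2900⌉ = 4 vans.
A packing using 4 vans:
  van 1: 2000 + 900 = 2900
  van 2: 1100 + 1100 + 700 = 2900
  van 3: 1100 + 1000 + 800 = 2900
  van 4: 600 + 600 + 400 + 400 + 300 = 2300
This matches the lower bound, so 4 is optimal.

4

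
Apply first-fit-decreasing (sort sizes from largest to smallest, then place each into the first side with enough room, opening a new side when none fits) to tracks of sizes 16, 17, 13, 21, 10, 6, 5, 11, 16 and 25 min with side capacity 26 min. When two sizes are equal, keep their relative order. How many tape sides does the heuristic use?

6

Sorted descending: 25, 21, 17, 16, 16, 13, 11, 10, 6, 5.
  25 → side 1 (new)  [load 25/26]
  21 → side 2 (new)  [load 21/26]
  17 → side 3 (new)  [load 17/26]
  16 → side 4 (new)  [load 16/26]
  16 → side 5 (new)  [load 16/26]
  13 → side 6 (new)  [load 13/26]
  11 → side 6  [load 24/26]
  10 → side 4  [load 26/26]
  6 → side 3  [load 23/26]
  5 → side 2  [load 26/26]
6 tape sides opened.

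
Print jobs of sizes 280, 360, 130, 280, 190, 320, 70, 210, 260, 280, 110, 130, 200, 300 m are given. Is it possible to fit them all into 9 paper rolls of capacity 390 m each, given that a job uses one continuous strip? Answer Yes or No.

A valid assignment using 9 paper rolls:
  roll 1: 360 = 360
  roll 2: 320 + 70 = 390
  roll 3: 300 = 300
  roll 4: 280 + 110 = 390
  roll 5: 280 = 280
  roll 6: 280 = 280
  roll 7: 260 + 130 = 390
  roll 8: 210 + 130 = 340
  roll 9: 200 + 190 = 390
Every load is within 390 m, so 9 paper rolls suffice.

Yes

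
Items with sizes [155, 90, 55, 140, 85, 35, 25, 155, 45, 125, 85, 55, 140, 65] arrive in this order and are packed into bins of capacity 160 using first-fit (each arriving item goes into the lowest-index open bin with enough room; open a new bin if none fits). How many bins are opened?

9

  155 → bin 1 (new)  [load 155/160]
  90 → bin 2 (new)  [load 90/160]
  55 → bin 2  [load 145/160]
  140 → bin 3 (new)  [load 140/160]
  85 → bin 4 (new)  [load 85/160]
  35 → bin 4  [load 120/160]
  25 → bin 4  [load 145/160]
  155 → bin 5 (new)  [load 155/160]
  45 → bin 6 (new)  [load 45/160]
  125 → bin 7 (new)  [load 125/160]
  85 → bin 6  [load 130/160]
  55 → bin 8 (new)  [load 55/160]
  140 → bin 9 (new)  [load 140/160]
  65 → bin 8  [load 120/160]
9 bins opened.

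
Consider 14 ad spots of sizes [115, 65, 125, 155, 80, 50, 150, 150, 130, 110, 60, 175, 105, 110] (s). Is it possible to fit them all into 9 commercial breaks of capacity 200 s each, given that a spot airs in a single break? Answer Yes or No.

Total = 1580 s; ⌈1580/200⌉ = 8.
10 ad spots each exceed half the capacity and cannot share a break, forcing at least 10 commercial breaks.
At least 10 commercial breaks are required, but only 9 are allowed.

No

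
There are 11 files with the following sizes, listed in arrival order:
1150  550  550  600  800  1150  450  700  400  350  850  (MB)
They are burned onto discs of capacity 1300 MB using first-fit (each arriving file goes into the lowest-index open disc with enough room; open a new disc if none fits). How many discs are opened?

  1150 → disc 1 (new)  [load 1150/1300]
  550 → disc 2 (new)  [load 550/1300]
  550 → disc 2  [load 1100/1300]
  600 → disc 3 (new)  [load 600/1300]
  800 → disc 4 (new)  [load 800/1300]
  1150 → disc 5 (new)  [load 1150/1300]
  450 → disc 3  [load 1050/1300]
  700 → disc 6 (new)  [load 700/1300]
  400 → disc 4  [load 1200/1300]
  350 → disc 6  [load 1050/1300]
  850 → disc 7 (new)  [load 850/1300]
7 discs opened.

7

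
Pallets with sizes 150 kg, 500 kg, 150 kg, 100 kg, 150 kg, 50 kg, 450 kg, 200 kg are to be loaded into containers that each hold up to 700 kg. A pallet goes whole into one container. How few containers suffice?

3

Total = 500 + 450 + 200 + 150 + 150 + 150 + 100 + 50 = 1750 kg.
Lower bound: ⌈1750/700⌉ = 3 containers.
A packing using 3 containers:
  container 1: 500 + 200 = 700
  container 2: 450 + 150 + 100 = 700
  container 3: 150 + 150 + 50 = 350
This matches the lower bound, so 3 is optimal.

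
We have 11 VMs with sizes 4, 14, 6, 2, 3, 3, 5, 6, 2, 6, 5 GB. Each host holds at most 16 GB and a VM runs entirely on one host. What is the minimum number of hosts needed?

4

Total = 14 + 6 + 6 + 6 + 5 + 5 + 4 + 3 + 3 + 2 + 2 = 56 GB.
Lower bound: ⌈56/16⌉ = 4 hosts.
A packing using 4 hosts:
  host 1: 14 + 2 = 16
  host 2: 6 + 6 + 4 = 16
  host 3: 6 + 5 + 5 = 16
  host 4: 3 + 3 + 2 = 8
This matches the lower bound, so 4 is optimal.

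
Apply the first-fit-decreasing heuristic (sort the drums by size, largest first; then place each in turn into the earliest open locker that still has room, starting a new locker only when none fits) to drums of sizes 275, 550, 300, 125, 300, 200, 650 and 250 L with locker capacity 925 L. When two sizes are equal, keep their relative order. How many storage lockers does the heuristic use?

3

Sorted descending: 650, 550, 300, 300, 275, 250, 200, 125.
  650 → locker 1 (new)  [load 650/925]
  550 → locker 2 (new)  [load 550/925]
  300 → locker 2  [load 850/925]
  300 → locker 3 (new)  [load 300/925]
  275 → locker 1  [load 925/925]
  250 → locker 3  [load 550/925]
  200 → locker 3  [load 750/925]
  125 → locker 3  [load 875/925]
3 storage lockers opened.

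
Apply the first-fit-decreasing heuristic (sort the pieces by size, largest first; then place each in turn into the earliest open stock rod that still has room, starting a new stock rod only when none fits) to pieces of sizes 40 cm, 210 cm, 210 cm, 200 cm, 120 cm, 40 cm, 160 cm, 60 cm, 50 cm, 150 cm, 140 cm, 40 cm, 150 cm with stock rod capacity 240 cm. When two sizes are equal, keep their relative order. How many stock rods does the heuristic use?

8

Sorted descending: 210, 210, 200, 160, 150, 150, 140, 120, 60, 50, 40, 40, 40.
  210 → stock rod 1 (new)  [load 210/240]
  210 → stock rod 2 (new)  [load 210/240]
  200 → stock rod 3 (new)  [load 200/240]
  160 → stock rod 4 (new)  [load 160/240]
  150 → stock rod 5 (new)  [load 150/240]
  150 → stock rod 6 (new)  [load 150/240]
  140 → stock rod 7 (new)  [load 140/240]
  120 → stock rod 8 (new)  [load 120/240]
  60 → stock rod 4  [load 220/240]
  50 → stock rod 5  [load 200/240]
  40 → stock rod 3  [load 240/240]
  40 → stock rod 5  [load 240/240]
  40 → stock rod 6  [load 190/240]
8 stock rods opened.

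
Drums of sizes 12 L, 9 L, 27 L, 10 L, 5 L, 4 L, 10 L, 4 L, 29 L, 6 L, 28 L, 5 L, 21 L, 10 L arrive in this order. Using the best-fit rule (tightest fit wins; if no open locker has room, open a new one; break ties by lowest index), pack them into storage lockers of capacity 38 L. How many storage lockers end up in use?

5

  12 → locker 1 (new)  [load 12/38]
  9 → locker 1  [load 21/38]
  27 → locker 2 (new)  [load 27/38]
  10 → locker 2  [load 37/38]
  5 → locker 1  [load 26/38]
  4 → locker 1  [load 30/38]
  10 → locker 3 (new)  [load 10/38]
  4 → locker 1  [load 34/38]
  29 → locker 4 (new)  [load 29/38]
  6 → locker 4  [load 35/38]
  28 → locker 3  [load 38/38]
  5 → locker 5 (new)  [load 5/38]
  21 → locker 5  [load 26/38]
  10 → locker 5  [load 36/38]
5 storage lockers opened.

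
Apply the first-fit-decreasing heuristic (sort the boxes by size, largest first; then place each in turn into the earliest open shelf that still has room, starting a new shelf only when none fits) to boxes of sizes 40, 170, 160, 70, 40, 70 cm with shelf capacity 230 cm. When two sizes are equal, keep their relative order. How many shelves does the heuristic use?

Sorted descending: 170, 160, 70, 70, 40, 40.
  170 → shelf 1 (new)  [load 170/230]
  160 → shelf 2 (new)  [load 160/230]
  70 → shelf 2  [load 230/230]
  70 → shelf 3 (new)  [load 70/230]
  40 → shelf 1  [load 210/230]
  40 → shelf 3  [load 110/230]
3 shelves opened.

3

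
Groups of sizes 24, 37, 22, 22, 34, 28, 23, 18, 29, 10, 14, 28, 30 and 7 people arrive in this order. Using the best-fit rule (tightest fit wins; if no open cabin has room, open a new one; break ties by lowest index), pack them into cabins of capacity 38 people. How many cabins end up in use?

11

  24 → cabin 1 (new)  [load 24/38]
  37 → cabin 2 (new)  [load 37/38]
  22 → cabin 3 (new)  [load 22/38]
  22 → cabin 4 (new)  [load 22/38]
  34 → cabin 5 (new)  [load 34/38]
  28 → cabin 6 (new)  [load 28/38]
  23 → cabin 7 (new)  [load 23/38]
  18 → cabin 8 (new)  [load 18/38]
  29 → cabin 9 (new)  [load 29/38]
  10 → cabin 6  [load 38/38]
  14 → cabin 1  [load 38/38]
  28 → cabin 10 (new)  [load 28/38]
  30 → cabin 11 (new)  [load 30/38]
  7 → cabin 11  [load 37/38]
11 cabins opened.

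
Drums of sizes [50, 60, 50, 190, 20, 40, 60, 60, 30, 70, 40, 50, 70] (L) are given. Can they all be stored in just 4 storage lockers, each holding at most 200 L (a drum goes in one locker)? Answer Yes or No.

Yes

A valid assignment using 4 storage lockers:
  locker 1: 190 = 190
  locker 2: 70 + 70 + 60 = 200
  locker 3: 60 + 60 + 50 + 30 = 200
  locker 4: 50 + 50 + 40 + 40 + 20 = 200
Every load is within 200 L, so 4 storage lockers suffice.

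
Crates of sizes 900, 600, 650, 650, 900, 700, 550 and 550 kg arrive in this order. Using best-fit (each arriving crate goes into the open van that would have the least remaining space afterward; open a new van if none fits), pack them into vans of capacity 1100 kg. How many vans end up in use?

7

  900 → van 1 (new)  [load 900/1100]
  600 → van 2 (new)  [load 600/1100]
  650 → van 3 (new)  [load 650/1100]
  650 → van 4 (new)  [load 650/1100]
  900 → van 5 (new)  [load 900/1100]
  700 → van 6 (new)  [load 700/1100]
  550 → van 7 (new)  [load 550/1100]
  550 → van 7  [load 1100/1100]
7 vans opened.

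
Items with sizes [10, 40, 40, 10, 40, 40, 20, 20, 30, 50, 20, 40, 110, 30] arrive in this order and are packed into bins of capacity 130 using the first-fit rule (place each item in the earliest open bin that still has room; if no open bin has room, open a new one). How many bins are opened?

  10 → bin 1 (new)  [load 10/130]
  40 → bin 1  [load 50/130]
  40 → bin 1  [load 90/130]
  10 → bin 1  [load 100/130]
  40 → bin 2 (new)  [load 40/130]
  40 → bin 2  [load 80/130]
  20 → bin 1  [load 120/130]
  20 → bin 2  [load 100/130]
  30 → bin 2  [load 130/130]
  50 → bin 3 (new)  [load 50/130]
  20 → bin 3  [load 70/130]
  40 → bin 3  [load 110/130]
  110 → bin 4 (new)  [load 110/130]
  30 → bin 5 (new)  [load 30/130]
5 bins opened.

5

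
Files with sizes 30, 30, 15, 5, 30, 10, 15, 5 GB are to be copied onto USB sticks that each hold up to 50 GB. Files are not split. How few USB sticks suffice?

Total = 30 + 30 + 30 + 15 + 15 + 10 + 5 + 5 = 140 GB.
Lower bound: ⌈140/50⌉ = 3 USB sticks.
A packing using 3 USB sticks:
  USB stick 1: 30 + 15 + 5 = 50
  USB stick 2: 30 + 15 + 5 = 50
  USB stick 3: 30 + 10 = 40
This matches the lower bound, so 3 is optimal.

3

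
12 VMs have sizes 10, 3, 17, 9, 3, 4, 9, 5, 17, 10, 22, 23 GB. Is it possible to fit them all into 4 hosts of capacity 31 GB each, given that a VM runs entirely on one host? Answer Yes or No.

No

Total = 132 GB; ⌈132/31⌉ = 5.
At least 5 hosts are required, but only 4 are allowed.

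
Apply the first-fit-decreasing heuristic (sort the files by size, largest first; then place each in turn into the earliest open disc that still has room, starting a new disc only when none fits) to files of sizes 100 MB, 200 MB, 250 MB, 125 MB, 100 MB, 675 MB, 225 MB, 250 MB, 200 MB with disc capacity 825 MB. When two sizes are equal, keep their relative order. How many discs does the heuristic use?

3

Sorted descending: 675, 250, 250, 225, 200, 200, 125, 100, 100.
  675 → disc 1 (new)  [load 675/825]
  250 → disc 2 (new)  [load 250/825]
  250 → disc 2  [load 500/825]
  225 → disc 2  [load 725/825]
  200 → disc 3 (new)  [load 200/825]
  200 → disc 3  [load 400/825]
  125 → disc 1  [load 800/825]
  100 → disc 2  [load 825/825]
  100 → disc 3  [load 500/825]
3 discs opened.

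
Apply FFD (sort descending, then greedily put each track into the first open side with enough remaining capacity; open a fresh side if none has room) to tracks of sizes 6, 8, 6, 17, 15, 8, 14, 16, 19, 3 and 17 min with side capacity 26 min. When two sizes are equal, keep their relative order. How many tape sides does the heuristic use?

Sorted descending: 19, 17, 17, 16, 15, 14, 8, 8, 6, 6, 3.
  19 → side 1 (new)  [load 19/26]
  17 → side 2 (new)  [load 17/26]
  17 → side 3 (new)  [load 17/26]
  16 → side 4 (new)  [load 16/26]
  15 → side 5 (new)  [load 15/26]
  14 → side 6 (new)  [load 14/26]
  8 → side 2  [load 25/26]
  8 → side 3  [load 25/26]
  6 → side 1  [load 25/26]
  6 → side 4  [load 22/26]
  3 → side 4  [load 25/26]
6 tape sides opened.

6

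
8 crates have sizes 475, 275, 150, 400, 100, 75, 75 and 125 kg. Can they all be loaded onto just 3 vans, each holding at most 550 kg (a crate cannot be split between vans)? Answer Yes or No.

No

Total = 1675 kg; ⌈1675/550⌉ = 4.
At least 4 vans are required, but only 3 are allowed.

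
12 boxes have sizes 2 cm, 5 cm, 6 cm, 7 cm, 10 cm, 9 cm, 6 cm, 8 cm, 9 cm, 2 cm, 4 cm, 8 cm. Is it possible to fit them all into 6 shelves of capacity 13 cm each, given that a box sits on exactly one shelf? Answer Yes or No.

Total = 76 cm; ⌈76/13⌉ = 6.
The bound of 6 does not rule out 6, but exhaustive search shows no assignment into 6 shelves of capacity 13 cm exists — the minimum is 7.

No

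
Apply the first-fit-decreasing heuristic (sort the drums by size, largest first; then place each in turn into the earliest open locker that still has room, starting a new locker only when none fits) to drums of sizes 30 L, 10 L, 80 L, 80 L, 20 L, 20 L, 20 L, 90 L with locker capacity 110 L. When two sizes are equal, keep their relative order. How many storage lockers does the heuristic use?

4

Sorted descending: 90, 80, 80, 30, 20, 20, 20, 10.
  90 → locker 1 (new)  [load 90/110]
  80 → locker 2 (new)  [load 80/110]
  80 → locker 3 (new)  [load 80/110]
  30 → locker 2  [load 110/110]
  20 → locker 1  [load 110/110]
  20 → locker 3  [load 100/110]
  20 → locker 4 (new)  [load 20/110]
  10 → locker 3  [load 110/110]
4 storage lockers opened.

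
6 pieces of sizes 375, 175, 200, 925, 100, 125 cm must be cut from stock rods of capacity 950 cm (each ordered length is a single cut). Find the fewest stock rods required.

Total = 925 + 375 + 200 + 175 + 125 + 100 = 1900 cm.
Lower bound: ⌈1900/950⌉ = 2 stock rods.
A packing using 3 stock rods:
  stock rod 1: 925 = 925
  stock rod 2: 375 + 200 + 175 + 125 = 875
  stock rod 3: 100 = 100
No arrangement into 2 stock rods stays within capacity, so 3 is optimal.

3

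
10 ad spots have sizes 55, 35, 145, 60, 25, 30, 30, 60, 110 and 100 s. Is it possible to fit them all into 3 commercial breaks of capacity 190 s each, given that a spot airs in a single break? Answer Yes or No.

Total = 650 s; ⌈650/190⌉ = 4.
At least 4 commercial breaks are required, but only 3 are allowed.

No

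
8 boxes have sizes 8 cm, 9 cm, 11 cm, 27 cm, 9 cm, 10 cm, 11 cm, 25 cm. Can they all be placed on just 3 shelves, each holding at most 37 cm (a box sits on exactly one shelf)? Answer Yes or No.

A valid assignment using 3 shelves:
  shelf 1: 27 + 10 = 37
  shelf 2: 25 + 11 = 36
  shelf 3: 11 + 9 + 9 + 8 = 37
Every load is within 37 cm, so 3 shelves suffice.

Yes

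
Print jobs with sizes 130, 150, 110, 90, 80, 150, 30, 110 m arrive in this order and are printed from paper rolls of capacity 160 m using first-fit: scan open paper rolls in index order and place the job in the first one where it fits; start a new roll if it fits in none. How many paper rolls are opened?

  130 → roll 1 (new)  [load 130/160]
  150 → roll 2 (new)  [load 150/160]
  110 → roll 3 (new)  [load 110/160]
  90 → roll 4 (new)  [load 90/160]
  80 → roll 5 (new)  [load 80/160]
  150 → roll 6 (new)  [load 150/160]
  30 → roll 1  [load 160/160]
  110 → roll 7 (new)  [load 110/160]
7 paper rolls opened.

7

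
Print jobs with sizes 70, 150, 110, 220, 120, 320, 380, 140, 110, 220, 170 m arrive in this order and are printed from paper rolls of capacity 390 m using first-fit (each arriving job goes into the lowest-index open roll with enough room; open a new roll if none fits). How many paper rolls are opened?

6

  70 → roll 1 (new)  [load 70/390]
  150 → roll 1  [load 220/390]
  110 → roll 1  [load 330/390]
  220 → roll 2 (new)  [load 220/390]
  120 → roll 2  [load 340/390]
  320 → roll 3 (new)  [load 320/390]
  380 → roll 4 (new)  [load 380/390]
  140 → roll 5 (new)  [load 140/390]
  110 → roll 5  [load 250/390]
  220 → roll 6 (new)  [load 220/390]
  170 → roll 6  [load 390/390]
6 paper rolls opened.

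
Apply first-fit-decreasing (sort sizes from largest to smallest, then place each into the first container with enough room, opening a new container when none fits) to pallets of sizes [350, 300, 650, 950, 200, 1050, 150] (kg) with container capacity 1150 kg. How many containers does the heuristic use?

4

Sorted descending: 1050, 950, 650, 350, 300, 200, 150.
  1050 → container 1 (new)  [load 1050/1150]
  950 → container 2 (new)  [load 950/1150]
  650 → container 3 (new)  [load 650/1150]
  350 → container 3  [load 1000/1150]
  300 → container 4 (new)  [load 300/1150]
  200 → container 2  [load 1150/1150]
  150 → container 3  [load 1150/1150]
4 containers opened.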